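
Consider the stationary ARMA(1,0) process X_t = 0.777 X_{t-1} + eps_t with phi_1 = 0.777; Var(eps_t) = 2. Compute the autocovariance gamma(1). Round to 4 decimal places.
\gamma(1) = 3.9216

Multiply the model equation by X_{t-k} and take expectations. With theta_0 = psi_0 = 1 and psi_j the MA(infinity) weights, this gives
  gamma(k) - sum_i phi_i gamma(k-i) = c_k,
  c_k = sigma^2 * sum_{j=k..q} theta_j psi_{j-k}   (c_k = 0 for k > q),
using gamma(-m) = gamma(m).
Pure AR (q = 0): c_0 = sigma^2 = 2, c_k = 0 for k >= 1.
Equations for k = 0 and k = 1 (AR order 1):
  gamma(0) = phi_1 gamma(1) + c_0
  gamma(1) = phi_1 gamma(0) + c_1
Substituting the second into the first: gamma(0) (1 - phi_1^2) = c_0 + phi_1 c_1, so
  gamma(0) = c_0 / (1 - phi_1^2) = 2 / (1 - (0.777)^2) = 2 / 0.396271 = 5.047051.
  gamma(1) = phi_1 gamma(0) = (0.777)(5.047051) = 3.921559.
Therefore gamma(1) = 3.9216 (to 4 decimal places).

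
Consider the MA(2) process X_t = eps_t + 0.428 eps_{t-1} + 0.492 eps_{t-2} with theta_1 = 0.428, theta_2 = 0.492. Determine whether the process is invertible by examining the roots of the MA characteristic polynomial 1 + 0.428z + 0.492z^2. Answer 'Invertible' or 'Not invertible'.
\text{Invertible}

The MA(q) characteristic polynomial is P(z) = 1 + 0.428z + 0.492z^2.
Invertibility requires all roots to lie outside the unit circle, i.e. |z| > 1 for every root.
Set 1 + (0.428) z + (0.492) z^2 = 0, i.e. a z^2 + b z + c = 0 with a = 0.492, b = 0.428, c = 1.
Discriminant D = b^2 - 4ac = (0.428)^2 - 4*(0.492)*1 = 0.183184 - (1.968) = -1.784816.
D < 0, so the roots are the complex-conjugate pair z = (-b +/- i sqrt(-D)) / (2a) = -0.435 +/- 1.3577i.
For a conjugate pair |z|^2 = z * conj(z) = (product of roots) = c/a = 1/(0.492) = 2.03252, so |z| = sqrt(2.03252) = 1.4257 for both roots.
Moduli of all roots: 1.4257, 1.4257.
All moduli strictly greater than 1? Yes.
Verdict: Invertible.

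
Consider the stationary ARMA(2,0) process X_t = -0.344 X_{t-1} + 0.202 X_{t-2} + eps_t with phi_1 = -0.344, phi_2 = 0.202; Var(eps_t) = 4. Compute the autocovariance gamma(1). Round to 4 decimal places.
\gamma(1) = -2.2080

Multiply the model equation by X_{t-k} and take expectations. With theta_0 = psi_0 = 1 and psi_j the MA(infinity) weights, this gives
  gamma(k) - sum_i phi_i gamma(k-i) = c_k,
  c_k = sigma^2 * sum_{j=k..q} theta_j psi_{j-k}   (c_k = 0 for k > q),
using gamma(-m) = gamma(m).
Pure AR (q = 0): c_0 = sigma^2 = 4, c_k = 0 for k >= 1.
Equations for k = 0, 1, 2 (AR order 2, c_2 = 0):
  (E0) gamma(0) = phi_1 gamma(1) + phi_2 gamma(2) + c_0
  (E1) gamma(1) = phi_1 gamma(0) + phi_2 gamma(1) + c_1
  (E2) gamma(2) = phi_1 gamma(1) + phi_2 gamma(0)
From (E1): gamma(1) = A gamma(0) + B with
  A = phi_1 / (1 - phi_2) = -0.344 / 0.798 = -0.431078,   B = c_1 / (1 - phi_2) = 0 / 0.798 = 0.
Insert (E2) into (E0): gamma(0) (1 - phi_2^2) = phi_1 (1 + phi_2) gamma(1) + c_0.
  phi_1 (1 + phi_2) = (-0.344)(1.202) = -0.413488,   1 - phi_2^2 = 0.959196.
Replace gamma(1) by A gamma(0) + B and collect gamma(0):
  gamma(0) [0.959196 - (-0.413488)(-0.431078)] = c_0 = 4
  gamma(0) * 0.780951 = 4
  gamma(0) = 4 / 0.780951 = 5.121963.
  gamma(1) = A gamma(0) = (-0.431078)(5.121963) = -2.207964.
Therefore gamma(1) = -2.2080 (to 4 decimal places).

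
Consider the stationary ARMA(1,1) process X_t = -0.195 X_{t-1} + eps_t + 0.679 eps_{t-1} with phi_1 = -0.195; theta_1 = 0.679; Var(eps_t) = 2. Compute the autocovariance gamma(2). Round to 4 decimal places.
\gamma(2) = -0.1702

Multiply the model equation by X_{t-k} and take expectations. With theta_0 = psi_0 = 1 and psi_j the MA(infinity) weights, this gives
  gamma(k) - sum_i phi_i gamma(k-i) = c_k,
  c_k = sigma^2 * sum_{j=k..q} theta_j psi_{j-k}   (c_k = 0 for k > q),
using gamma(-m) = gamma(m).
psi-weights needed (psi_j = theta_j + sum_i phi_i psi_{j-i}):
  psi_1 = theta_1 + phi_1 = 0.679 + (-0.195) = 0.484
Right-hand sides:
  c_0 = sigma^2 (1 + theta_1 psi_1) = 2 * (1 + (0.679)(0.484)) = 2 * 1.328636 = 2.657272
  c_1 = sigma^2 theta_1 = 2 * (0.679) = 1.358
  c_2 = 0
Equations for k = 0 and k = 1 (AR order 1):
  gamma(0) = phi_1 gamma(1) + c_0
  gamma(1) = phi_1 gamma(0) + c_1
Substituting the second into the first: gamma(0) (1 - phi_1^2) = c_0 + phi_1 c_1, so
  gamma(0) = (c_0 + phi_1 c_1) / (1 - phi_1^2) = (2.657272 + (-0.195)(1.358)) / (1 - (-0.195)^2) = 2.392462 / 0.961975 = 2.487031.
  gamma(1) = phi_1 gamma(0) + c_1 = (-0.195)(2.487031) + (1.358) = 0.873029.
For k = 2 (> q): gamma(2) = phi_1 gamma(1) = (-0.195)(0.873029) = -0.170241.
Therefore gamma(2) = -0.1702 (to 4 decimal places).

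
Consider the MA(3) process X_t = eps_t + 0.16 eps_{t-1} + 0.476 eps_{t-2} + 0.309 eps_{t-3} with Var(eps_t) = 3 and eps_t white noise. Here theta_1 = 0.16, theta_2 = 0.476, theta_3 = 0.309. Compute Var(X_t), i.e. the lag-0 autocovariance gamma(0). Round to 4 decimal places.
\gamma(0) = 4.0430

For an MA(q) process X_t = eps_t + sum_i theta_i eps_{t-i} with
Var(eps_t) = sigma^2, the variance is
  gamma(0) = sigma^2 * (1 + sum_i theta_i^2).
  sum_i theta_i^2 = (0.16)^2 + (0.476)^2 + (0.309)^2 = 0.0256 + 0.226576 + 0.095481 = 0.347657.
  gamma(0) = 3 * (1 + 0.347657) = 3 * 1.347657 = 4.042971, which rounds to 4.0430.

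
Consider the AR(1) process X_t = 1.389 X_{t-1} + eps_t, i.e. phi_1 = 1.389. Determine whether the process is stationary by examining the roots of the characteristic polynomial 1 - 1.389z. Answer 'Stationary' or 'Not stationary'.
\text{Not stationary}

The AR(p) characteristic polynomial is P(z) = 1 - 1.389z.
Stationarity requires all roots to lie outside the unit circle, i.e. |z| > 1 for every root.
This is linear in z: 1 + (-1.389) z = 0  =>  z = -1/(-1.389) = 0.719942,  |z| = 0.719942.
Moduli of all roots: 0.7199.
All moduli strictly greater than 1? No.
Verdict: Not stationary.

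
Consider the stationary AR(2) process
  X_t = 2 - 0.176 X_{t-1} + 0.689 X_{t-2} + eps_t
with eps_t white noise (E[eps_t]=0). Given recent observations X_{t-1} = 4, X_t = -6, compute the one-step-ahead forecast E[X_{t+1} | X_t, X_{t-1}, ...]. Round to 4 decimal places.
E[X_{t+1} \mid \mathcal F_t] = 5.8120

For an AR(p) model X_t = c + sum_i phi_i X_{t-i} + eps_t, the
one-step-ahead conditional mean is
  E[X_{t+1} | X_t, ...] = c + sum_i phi_i X_{t+1-i}.
Substitute known values:
  E[X_{t+1} | ...] = 2 + (-0.176) * (-6) + (0.689) * (4)
                   = 5.8120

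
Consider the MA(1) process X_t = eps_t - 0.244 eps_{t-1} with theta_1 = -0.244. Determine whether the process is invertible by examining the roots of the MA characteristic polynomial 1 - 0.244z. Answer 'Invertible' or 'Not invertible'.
\text{Invertible}

The MA(q) characteristic polynomial is P(z) = 1 - 0.244z.
Invertibility requires all roots to lie outside the unit circle, i.e. |z| > 1 for every root.
This is linear in z: 1 + (-0.244) z = 0  =>  z = -1/(-0.244) = 4.098361,  |z| = 4.098361.
Moduli of all roots: 4.0984.
All moduli strictly greater than 1? Yes.
Verdict: Invertible.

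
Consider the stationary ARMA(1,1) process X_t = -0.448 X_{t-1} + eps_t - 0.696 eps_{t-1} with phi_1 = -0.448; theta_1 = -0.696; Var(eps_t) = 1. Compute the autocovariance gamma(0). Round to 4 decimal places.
\gamma(0) = 2.6374

Multiply the model equation by X_{t-k} and take expectations. With theta_0 = psi_0 = 1 and psi_j the MA(infinity) weights, this gives
  gamma(k) - sum_i phi_i gamma(k-i) = c_k,
  c_k = sigma^2 * sum_{j=k..q} theta_j psi_{j-k}   (c_k = 0 for k > q),
using gamma(-m) = gamma(m).
psi-weights needed (psi_j = theta_j + sum_i phi_i psi_{j-i}):
  psi_1 = theta_1 + phi_1 = -0.696 + (-0.448) = -1.144
Right-hand sides:
  c_0 = sigma^2 (1 + theta_1 psi_1) = 1 * (1 + (-0.696)(-1.144)) = 1 * 1.796224 = 1.796224
  c_1 = sigma^2 theta_1 = 1 * (-0.696) = -0.696
  c_2 = 0
Equations for k = 0 and k = 1 (AR order 1):
  gamma(0) = phi_1 gamma(1) + c_0
  gamma(1) = phi_1 gamma(0) + c_1
Substituting the second into the first: gamma(0) (1 - phi_1^2) = c_0 + phi_1 c_1, so
  gamma(0) = (c_0 + phi_1 c_1) / (1 - phi_1^2) = (1.796224 + (-0.448)(-0.696)) / (1 - (-0.448)^2) = 2.108032 / 0.799296 = 2.637361.
Therefore gamma(0) = 2.6374 (to 4 decimal places).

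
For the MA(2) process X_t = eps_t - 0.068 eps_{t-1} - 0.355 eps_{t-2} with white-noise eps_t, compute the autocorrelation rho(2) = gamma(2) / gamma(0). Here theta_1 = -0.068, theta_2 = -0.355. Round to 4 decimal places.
\rho(2) = -0.3140

For an MA(q) process with theta_0 = 1, the autocovariance is
  gamma(k) = sigma^2 * sum_{i=0..q-k} theta_i * theta_{i+k},
and rho(k) = gamma(k) / gamma(0). Sigma^2 cancels.
  numerator   = (1)*(-0.355) = -0.355.
  denominator = (1)^2 + (-0.068)^2 + (-0.355)^2 = 1.130649.
  rho(2) = -0.355 / 1.130649 = -0.3140.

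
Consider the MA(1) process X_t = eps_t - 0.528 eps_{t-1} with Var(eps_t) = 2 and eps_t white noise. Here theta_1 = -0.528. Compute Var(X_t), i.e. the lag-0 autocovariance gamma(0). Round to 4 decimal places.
\gamma(0) = 2.5576

For an MA(q) process X_t = eps_t + sum_i theta_i eps_{t-i} with
Var(eps_t) = sigma^2, the variance is
  gamma(0) = sigma^2 * (1 + sum_i theta_i^2).
  sum_i theta_i^2 = (-0.528)^2 = 0.278784.
  gamma(0) = 2 * (1 + 0.278784) = 2 * 1.278784 = 2.557568, which rounds to 2.5576.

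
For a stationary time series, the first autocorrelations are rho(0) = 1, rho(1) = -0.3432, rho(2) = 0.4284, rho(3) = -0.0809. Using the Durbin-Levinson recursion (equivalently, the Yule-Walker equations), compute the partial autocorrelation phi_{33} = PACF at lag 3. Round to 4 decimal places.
\phi_{33} = 0.1749

The PACF at lag k is phi_{kk}, the last component of the solution
to the Yule-Walker system G_k phi = r_k where
  (G_k)_{ij} = rho(|i - j|), (r_k)_i = rho(i), i,j = 1..k.
Equivalently, Durbin-Levinson gives phi_{kk} iteratively:
  phi_{11} = rho(1)
  phi_{kk} = [rho(k) - sum_{j=1..k-1} phi_{k-1,j} rho(k-j)]
            / [1 - sum_{j=1..k-1} phi_{k-1,j} rho(j)],
  phi_{k,j} = phi_{k-1,j} - phi_{kk} phi_{k-1,k-j},  j = 1..k-1.
Step k = 1:
  phi_11 = rho(1) = -0.3432.
Step k = 2:
  phi_22 = [rho(2) - phi_11 rho(1)] / [1 - phi_11 rho(1)] = [0.4284 - (-0.3432)(-0.3432)] / [1 - (-0.3432)(-0.3432)]
         = 0.31061376 / 0.88221376 = 0.352084.
  Update: phi_21 = phi_11 - phi_22 phi_11 = -0.3432 - (0.352084)(-0.3432) = -0.222365.
Step k = 3:
  phi_33 = [rho(3) - phi_21 rho(2) - phi_22 rho(1)] / [1 - phi_21 rho(1) - phi_22 rho(2)]
    numerator   = -0.0809 - (-0.222365)(0.4284) - (0.352084)(-0.3432) = 0.13519639
    denominator = 1 - (-0.222365)(-0.3432) - (0.352084)(0.4284) = 0.77285148
  phi_33 = 0.13519639 / 0.77285148 = 0.1749.
Therefore phi_{33} = 0.1749.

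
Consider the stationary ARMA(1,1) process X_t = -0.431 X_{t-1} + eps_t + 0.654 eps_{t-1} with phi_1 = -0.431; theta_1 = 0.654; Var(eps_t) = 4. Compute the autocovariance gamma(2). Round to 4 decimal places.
\gamma(2) = -0.3391

Multiply the model equation by X_{t-k} and take expectations. With theta_0 = psi_0 = 1 and psi_j the MA(infinity) weights, this gives
  gamma(k) - sum_i phi_i gamma(k-i) = c_k,
  c_k = sigma^2 * sum_{j=k..q} theta_j psi_{j-k}   (c_k = 0 for k > q),
using gamma(-m) = gamma(m).
psi-weights needed (psi_j = theta_j + sum_i phi_i psi_{j-i}):
  psi_1 = theta_1 + phi_1 = 0.654 + (-0.431) = 0.223
Right-hand sides:
  c_0 = sigma^2 (1 + theta_1 psi_1) = 4 * (1 + (0.654)(0.223)) = 4 * 1.145842 = 4.583368
  c_1 = sigma^2 theta_1 = 4 * (0.654) = 2.616
  c_2 = 0
Equations for k = 0 and k = 1 (AR order 1):
  gamma(0) = phi_1 gamma(1) + c_0
  gamma(1) = phi_1 gamma(0) + c_1
Substituting the second into the first: gamma(0) (1 - phi_1^2) = c_0 + phi_1 c_1, so
  gamma(0) = (c_0 + phi_1 c_1) / (1 - phi_1^2) = (4.583368 + (-0.431)(2.616)) / (1 - (-0.431)^2) = 3.455872 / 0.814239 = 4.244297.
  gamma(1) = phi_1 gamma(0) + c_1 = (-0.431)(4.244297) + (2.616) = 0.786708.
For k = 2 (> q): gamma(2) = phi_1 gamma(1) = (-0.431)(0.786708) = -0.339071.
Therefore gamma(2) = -0.3391 (to 4 decimal places).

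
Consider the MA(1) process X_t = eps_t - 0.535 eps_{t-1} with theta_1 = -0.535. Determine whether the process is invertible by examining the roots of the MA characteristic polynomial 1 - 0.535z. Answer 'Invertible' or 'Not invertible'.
\text{Invertible}

The MA(q) characteristic polynomial is P(z) = 1 - 0.535z.
Invertibility requires all roots to lie outside the unit circle, i.e. |z| > 1 for every root.
This is linear in z: 1 + (-0.535) z = 0  =>  z = -1/(-0.535) = 1.869159,  |z| = 1.869159.
Moduli of all roots: 1.8692.
All moduli strictly greater than 1? Yes.
Verdict: Invertible.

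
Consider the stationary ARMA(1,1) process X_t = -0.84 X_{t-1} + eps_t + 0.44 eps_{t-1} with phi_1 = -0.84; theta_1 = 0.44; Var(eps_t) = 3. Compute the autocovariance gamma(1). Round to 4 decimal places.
\gamma(1) = -2.5696

Multiply the model equation by X_{t-k} and take expectations. With theta_0 = psi_0 = 1 and psi_j the MA(infinity) weights, this gives
  gamma(k) - sum_i phi_i gamma(k-i) = c_k,
  c_k = sigma^2 * sum_{j=k..q} theta_j psi_{j-k}   (c_k = 0 for k > q),
using gamma(-m) = gamma(m).
psi-weights needed (psi_j = theta_j + sum_i phi_i psi_{j-i}):
  psi_1 = theta_1 + phi_1 = 0.44 + (-0.84) = -0.4
Right-hand sides:
  c_0 = sigma^2 (1 + theta_1 psi_1) = 3 * (1 + (0.44)(-0.4)) = 3 * 0.824 = 2.472
  c_1 = sigma^2 theta_1 = 3 * (0.44) = 1.32
  c_2 = 0
Equations for k = 0 and k = 1 (AR order 1):
  gamma(0) = phi_1 gamma(1) + c_0
  gamma(1) = phi_1 gamma(0) + c_1
Substituting the second into the first: gamma(0) (1 - phi_1^2) = c_0 + phi_1 c_1, so
  gamma(0) = (c_0 + phi_1 c_1) / (1 - phi_1^2) = (2.472 + (-0.84)(1.32)) / (1 - (-0.84)^2) = 1.3632 / 0.2944 = 4.630435.
  gamma(1) = phi_1 gamma(0) + c_1 = (-0.84)(4.630435) + (1.32) = -2.569565.
Therefore gamma(1) = -2.5696 (to 4 decimal places).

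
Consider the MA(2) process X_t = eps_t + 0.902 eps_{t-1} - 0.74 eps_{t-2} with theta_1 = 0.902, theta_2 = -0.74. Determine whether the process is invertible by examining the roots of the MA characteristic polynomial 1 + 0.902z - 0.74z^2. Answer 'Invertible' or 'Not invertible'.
\text{Not invertible}

The MA(q) characteristic polynomial is P(z) = 1 + 0.902z - 0.74z^2.
Invertibility requires all roots to lie outside the unit circle, i.e. |z| > 1 for every root.
Set 1 + (0.902) z + (-0.74) z^2 = 0, i.e. a z^2 + b z + c = 0 with a = -0.74, b = 0.902, c = 1.
Discriminant D = b^2 - 4ac = (0.902)^2 - 4*(-0.74)*1 = 0.813604 - (-2.96) = 3.773604.
D >= 0, so the roots are real: z = (-b +/- sqrt(D)) / (2a) = (-0.902 +/- 1.942577) / (-1.48).
  z_1 = (-0.902 + 1.942577) / (-1.48) = -0.7031,   |z_1| = 0.7031.
  z_2 = (-0.902 - 1.942577) / (-1.48) = 1.922,   |z_2| = 1.922.
Moduli of all roots: 0.7031, 1.9220.
All moduli strictly greater than 1? No.
Verdict: Not invertible.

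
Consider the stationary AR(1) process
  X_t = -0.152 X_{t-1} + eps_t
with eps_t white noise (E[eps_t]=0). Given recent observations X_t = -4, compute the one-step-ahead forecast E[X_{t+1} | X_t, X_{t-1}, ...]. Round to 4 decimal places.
E[X_{t+1} \mid \mathcal F_t] = 0.6080

For an AR(p) model X_t = c + sum_i phi_i X_{t-i} + eps_t, the
one-step-ahead conditional mean is
  E[X_{t+1} | X_t, ...] = c + sum_i phi_i X_{t+1-i}.
Substitute known values:
  E[X_{t+1} | ...] = (-0.152) * (-4)
                   = 0.6080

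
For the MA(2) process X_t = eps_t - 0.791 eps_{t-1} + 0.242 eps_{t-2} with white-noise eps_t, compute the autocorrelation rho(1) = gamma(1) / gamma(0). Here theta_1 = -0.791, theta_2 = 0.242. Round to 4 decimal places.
\rho(1) = -0.5833

For an MA(q) process with theta_0 = 1, the autocovariance is
  gamma(k) = sigma^2 * sum_{i=0..q-k} theta_i * theta_{i+k},
and rho(k) = gamma(k) / gamma(0). Sigma^2 cancels.
  numerator   = (1)*(-0.791) + (-0.791)*(0.242) = -0.982422.
  denominator = (1)^2 + (-0.791)^2 + (0.242)^2 = 1.684245.
  rho(1) = -0.982422 / 1.684245 = -0.5833.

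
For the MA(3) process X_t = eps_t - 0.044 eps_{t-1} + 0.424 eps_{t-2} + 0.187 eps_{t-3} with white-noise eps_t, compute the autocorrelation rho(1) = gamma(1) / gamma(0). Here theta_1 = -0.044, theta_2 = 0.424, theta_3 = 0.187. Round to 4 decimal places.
\rho(1) = 0.0137

For an MA(q) process with theta_0 = 1, the autocovariance is
  gamma(k) = sigma^2 * sum_{i=0..q-k} theta_i * theta_{i+k},
and rho(k) = gamma(k) / gamma(0). Sigma^2 cancels.
  numerator   = (1)*(-0.044) + (-0.044)*(0.424) + (0.424)*(0.187) = 0.016632.
  denominator = (1)^2 + (-0.044)^2 + (0.424)^2 + (0.187)^2 = 1.216681.
  rho(1) = 0.016632 / 1.216681 = 0.0137.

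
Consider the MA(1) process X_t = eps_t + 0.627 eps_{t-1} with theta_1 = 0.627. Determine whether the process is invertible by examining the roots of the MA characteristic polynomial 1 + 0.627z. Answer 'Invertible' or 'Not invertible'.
\text{Invertible}

The MA(q) characteristic polynomial is P(z) = 1 + 0.627z.
Invertibility requires all roots to lie outside the unit circle, i.e. |z| > 1 for every root.
This is linear in z: 1 + (0.627) z = 0  =>  z = -1/(0.627) = -1.594896,  |z| = 1.594896.
Moduli of all roots: 1.5949.
All moduli strictly greater than 1? Yes.
Verdict: Invertible.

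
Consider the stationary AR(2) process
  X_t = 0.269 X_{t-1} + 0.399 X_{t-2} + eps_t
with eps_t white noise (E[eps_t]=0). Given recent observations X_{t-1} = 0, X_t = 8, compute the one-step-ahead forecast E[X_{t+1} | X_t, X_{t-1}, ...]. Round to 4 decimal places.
E[X_{t+1} \mid \mathcal F_t] = 2.1520

For an AR(p) model X_t = c + sum_i phi_i X_{t-i} + eps_t, the
one-step-ahead conditional mean is
  E[X_{t+1} | X_t, ...] = c + sum_i phi_i X_{t+1-i}.
Substitute known values:
  E[X_{t+1} | ...] = (0.269) * (8) + (0.399) * (0)
                   = 2.1520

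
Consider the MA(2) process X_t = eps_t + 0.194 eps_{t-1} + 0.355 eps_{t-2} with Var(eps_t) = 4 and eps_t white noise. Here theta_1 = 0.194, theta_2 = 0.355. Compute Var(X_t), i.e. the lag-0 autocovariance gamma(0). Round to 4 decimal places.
\gamma(0) = 4.6546

For an MA(q) process X_t = eps_t + sum_i theta_i eps_{t-i} with
Var(eps_t) = sigma^2, the variance is
  gamma(0) = sigma^2 * (1 + sum_i theta_i^2).
  sum_i theta_i^2 = (0.194)^2 + (0.355)^2 = 0.037636 + 0.126025 = 0.163661.
  gamma(0) = 4 * (1 + 0.163661) = 4 * 1.163661 = 4.654644, which rounds to 4.6546.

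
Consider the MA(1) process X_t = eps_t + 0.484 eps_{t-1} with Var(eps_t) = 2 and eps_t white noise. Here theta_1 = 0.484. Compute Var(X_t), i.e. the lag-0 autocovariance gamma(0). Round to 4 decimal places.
\gamma(0) = 2.4685

For an MA(q) process X_t = eps_t + sum_i theta_i eps_{t-i} with
Var(eps_t) = sigma^2, the variance is
  gamma(0) = sigma^2 * (1 + sum_i theta_i^2).
  sum_i theta_i^2 = (0.484)^2 = 0.234256.
  gamma(0) = 2 * (1 + 0.234256) = 2 * 1.234256 = 2.468512, which rounds to 2.4685.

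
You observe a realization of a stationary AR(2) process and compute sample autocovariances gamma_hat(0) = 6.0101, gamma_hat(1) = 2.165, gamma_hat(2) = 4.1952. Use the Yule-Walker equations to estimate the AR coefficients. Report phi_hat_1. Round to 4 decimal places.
\hat\phi_{1} = 0.1250

The Yule-Walker equations for an AR(p) process read, in matrix form,
  Gamma_p phi = r_p,   with   (Gamma_p)_{ij} = gamma(|i - j|),
                       (r_p)_i = gamma(i),   i,j = 1..p.
Substitute the sample gammas (Toeplitz matrix and right-hand side of size 2):
  Gamma_p = [[6.0101, 2.165], [2.165, 6.0101]]
  r_p     = [2.165, 4.1952]
Written out:
  6.0101 phi_1 + 2.165 phi_2 = 2.165
  2.165 phi_1 + 6.0101 phi_2 = 4.1952
Solve by Cramer's rule:
  det = gamma(0)^2 - gamma(1)^2 = (6.0101)^2 - (2.165)^2 = 36.12130201 - 4.687225 = 31.43407701
  phi_hat_1 = [gamma(1) gamma(0) - gamma(1) gamma(2)] / det = [(2.165)(6.0101) - (2.165)(4.1952)] / 31.43407701 = 3.9292585 / 31.43407701 = 0.125
  phi_hat_2 = [gamma(0) gamma(2) - gamma(1)^2] / det = [(6.0101)(4.1952) - (2.165)^2] / 31.43407701 = 20.52634652 / 31.43407701 = 0.653
So phi_hat = [0.1250, 0.6530].
Therefore phi_hat_1 = 0.1250.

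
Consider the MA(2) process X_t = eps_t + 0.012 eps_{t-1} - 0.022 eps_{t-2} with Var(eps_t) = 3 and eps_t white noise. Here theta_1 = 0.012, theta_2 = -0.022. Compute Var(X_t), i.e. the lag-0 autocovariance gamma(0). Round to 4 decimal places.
\gamma(0) = 3.0019

For an MA(q) process X_t = eps_t + sum_i theta_i eps_{t-i} with
Var(eps_t) = sigma^2, the variance is
  gamma(0) = sigma^2 * (1 + sum_i theta_i^2).
  sum_i theta_i^2 = (0.012)^2 + (-0.022)^2 = 0.000144 + 0.000484 = 0.000628.
  gamma(0) = 3 * (1 + 0.000628) = 3 * 1.000628 = 3.001884, which rounds to 3.0019.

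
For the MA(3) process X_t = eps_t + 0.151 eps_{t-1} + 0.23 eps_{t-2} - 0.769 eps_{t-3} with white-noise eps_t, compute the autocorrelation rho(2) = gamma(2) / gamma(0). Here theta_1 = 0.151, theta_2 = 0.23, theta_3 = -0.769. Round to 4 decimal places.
\rho(2) = 0.0683

For an MA(q) process with theta_0 = 1, the autocovariance is
  gamma(k) = sigma^2 * sum_{i=0..q-k} theta_i * theta_{i+k},
and rho(k) = gamma(k) / gamma(0). Sigma^2 cancels.
  numerator   = (1)*(0.23) + (0.151)*(-0.769) = 0.113881.
  denominator = (1)^2 + (0.151)^2 + (0.23)^2 + (-0.769)^2 = 1.667062.
  rho(2) = 0.113881 / 1.667062 = 0.0683.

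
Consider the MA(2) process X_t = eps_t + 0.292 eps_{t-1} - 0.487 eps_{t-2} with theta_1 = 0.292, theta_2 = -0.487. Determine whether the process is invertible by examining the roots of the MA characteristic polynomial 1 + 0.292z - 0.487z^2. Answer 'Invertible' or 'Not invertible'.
\text{Invertible}

The MA(q) characteristic polynomial is P(z) = 1 + 0.292z - 0.487z^2.
Invertibility requires all roots to lie outside the unit circle, i.e. |z| > 1 for every root.
Set 1 + (0.292) z + (-0.487) z^2 = 0, i.e. a z^2 + b z + c = 0 with a = -0.487, b = 0.292, c = 1.
Discriminant D = b^2 - 4ac = (0.292)^2 - 4*(-0.487)*1 = 0.085264 - (-1.948) = 2.033264.
D >= 0, so the roots are real: z = (-b +/- sqrt(D)) / (2a) = (-0.292 +/- 1.425926) / (-0.974).
  z_1 = (-0.292 + 1.425926) / (-0.974) = -1.1642,   |z_1| = 1.1642.
  z_2 = (-0.292 - 1.425926) / (-0.974) = 1.7638,   |z_2| = 1.7638.
Moduli of all roots: 1.1642, 1.7638.
All moduli strictly greater than 1? Yes.
Verdict: Invertible.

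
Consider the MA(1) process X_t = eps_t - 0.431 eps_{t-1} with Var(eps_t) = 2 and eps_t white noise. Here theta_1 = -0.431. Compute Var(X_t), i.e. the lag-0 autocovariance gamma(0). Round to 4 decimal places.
\gamma(0) = 2.3715

For an MA(q) process X_t = eps_t + sum_i theta_i eps_{t-i} with
Var(eps_t) = sigma^2, the variance is
  gamma(0) = sigma^2 * (1 + sum_i theta_i^2).
  sum_i theta_i^2 = (-0.431)^2 = 0.185761.
  gamma(0) = 2 * (1 + 0.185761) = 2 * 1.185761 = 2.371522, which rounds to 2.3715.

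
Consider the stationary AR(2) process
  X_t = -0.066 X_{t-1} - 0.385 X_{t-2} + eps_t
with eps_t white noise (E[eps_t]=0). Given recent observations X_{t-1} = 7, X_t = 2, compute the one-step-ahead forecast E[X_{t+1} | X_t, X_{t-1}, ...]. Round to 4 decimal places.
E[X_{t+1} \mid \mathcal F_t] = -2.8270

For an AR(p) model X_t = c + sum_i phi_i X_{t-i} + eps_t, the
one-step-ahead conditional mean is
  E[X_{t+1} | X_t, ...] = c + sum_i phi_i X_{t+1-i}.
Substitute known values:
  E[X_{t+1} | ...] = (-0.066) * (2) + (-0.385) * (7)
                   = -2.8270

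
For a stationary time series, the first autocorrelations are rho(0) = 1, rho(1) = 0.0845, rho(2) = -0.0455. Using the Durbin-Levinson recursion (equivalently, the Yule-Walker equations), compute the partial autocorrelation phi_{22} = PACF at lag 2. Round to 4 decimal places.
\phi_{22} = -0.0530

The PACF at lag k is phi_{kk}, the last component of the solution
to the Yule-Walker system G_k phi = r_k where
  (G_k)_{ij} = rho(|i - j|), (r_k)_i = rho(i), i,j = 1..k.
Equivalently, Durbin-Levinson gives phi_{kk} iteratively:
  phi_{11} = rho(1)
  phi_{kk} = [rho(k) - sum_{j=1..k-1} phi_{k-1,j} rho(k-j)]
            / [1 - sum_{j=1..k-1} phi_{k-1,j} rho(j)],
  phi_{k,j} = phi_{k-1,j} - phi_{kk} phi_{k-1,k-j},  j = 1..k-1.
Step k = 1:
  phi_11 = rho(1) = 0.0845.
Step k = 2:
  phi_22 = [rho(2) - phi_11 rho(1)] / [1 - phi_11 rho(1)] = [-0.0455 - (0.0845)(0.0845)] / [1 - (0.0845)(0.0845)]
         = -0.05264025 / 0.99285975 = -0.053.
Therefore phi_{22} = -0.0530.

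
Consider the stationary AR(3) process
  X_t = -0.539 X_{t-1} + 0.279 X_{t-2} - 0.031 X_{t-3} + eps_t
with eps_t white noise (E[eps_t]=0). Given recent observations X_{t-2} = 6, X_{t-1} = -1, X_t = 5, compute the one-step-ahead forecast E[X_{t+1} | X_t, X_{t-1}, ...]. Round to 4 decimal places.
E[X_{t+1} \mid \mathcal F_t] = -3.1600

For an AR(p) model X_t = c + sum_i phi_i X_{t-i} + eps_t, the
one-step-ahead conditional mean is
  E[X_{t+1} | X_t, ...] = c + sum_i phi_i X_{t+1-i}.
Substitute known values:
  E[X_{t+1} | ...] = (-0.539) * (5) + (0.279) * (-1) + (-0.031) * (6)
                   = -3.1600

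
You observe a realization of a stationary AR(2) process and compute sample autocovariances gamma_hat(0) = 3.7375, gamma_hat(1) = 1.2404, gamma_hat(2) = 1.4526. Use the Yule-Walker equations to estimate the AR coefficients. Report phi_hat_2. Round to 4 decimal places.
\hat\phi_{2} = 0.3130

The Yule-Walker equations for an AR(p) process read, in matrix form,
  Gamma_p phi = r_p,   with   (Gamma_p)_{ij} = gamma(|i - j|),
                       (r_p)_i = gamma(i),   i,j = 1..p.
Substitute the sample gammas (Toeplitz matrix and right-hand side of size 2):
  Gamma_p = [[3.7375, 1.2404], [1.2404, 3.7375]]
  r_p     = [1.2404, 1.4526]
Written out:
  3.7375 phi_1 + 1.2404 phi_2 = 1.2404
  1.2404 phi_1 + 3.7375 phi_2 = 1.4526
Solve by Cramer's rule:
  det = gamma(0)^2 - gamma(1)^2 = (3.7375)^2 - (1.2404)^2 = 13.96890625 - 1.53859216 = 12.43031409
  phi_hat_1 = [gamma(1) gamma(0) - gamma(1) gamma(2)] / det = [(1.2404)(3.7375) - (1.2404)(1.4526)] / 12.43031409 = 2.83418996 / 12.43031409 = 0.228
  phi_hat_2 = [gamma(0) gamma(2) - gamma(1)^2] / det = [(3.7375)(1.4526) - (1.2404)^2] / 12.43031409 = 3.89050034 / 12.43031409 = 0.313
So phi_hat = [0.2280, 0.3130].
Therefore phi_hat_2 = 0.3130.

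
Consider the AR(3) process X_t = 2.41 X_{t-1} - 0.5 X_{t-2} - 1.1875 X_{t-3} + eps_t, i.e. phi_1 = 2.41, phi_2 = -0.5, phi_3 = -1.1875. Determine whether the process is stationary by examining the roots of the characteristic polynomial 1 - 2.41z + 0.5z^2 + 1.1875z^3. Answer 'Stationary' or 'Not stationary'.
\text{Not stationary}

The AR(p) characteristic polynomial is P(z) = 1 - 2.41z + 0.5z^2 + 1.1875z^3.
Stationarity requires all roots to lie outside the unit circle, i.e. |z| > 1 for every root.
Degree 3: look for a simple real root z0 first, then factor out (1 - z/z0) and solve the remaining quadratic.
Testing z0 = 0.8: P(0.8) = 1 + (-2.41)(0.8) + (0.5)(0.8)^2 + (1.1875)(0.8)^3
  = 1 + (-1.928) + (0.32) + (0.608) = 0.  So z_0 = 0.8 is a root, |z_0| = 0.8.
Divide out the factor (1 - 1.25 z) = (1 - z/z0) (since 1/z0 = 1.25):
  P(z) = (1 - 1.25 z)(1 + (-1.16) z + (-0.95) z^2)
  [check: z-coef -1.16 - (1.25) = -2.41; z^2-coef -0.95 - (1.25)(-1.16) = 0.5; z^3-coef -(1.25)(-0.95) = 1.1875.]
Remaining roots from the quadratic factor 1 + (-1.16) z + (-0.95) z^2:
  Set 1 + (-1.16) z + (-0.95) z^2 = 0, i.e. a z^2 + b z + c = 0 with a = -0.95, b = -1.16, c = 1.
  Discriminant D = b^2 - 4ac = (-1.16)^2 - 4*(-0.95)*1 = 1.3456 - (-3.8) = 5.1456.
  D >= 0, so the roots are real: z = (-b +/- sqrt(D)) / (2a) = (1.16 +/- 2.268392) / (-1.9).
    z_1 = (1.16 + 2.268392) / (-1.9) = -1.8044,   |z_1| = 1.8044.
    z_2 = (1.16 - 2.268392) / (-1.9) = 0.5834,   |z_2| = 0.5834.
Moduli of all roots: 0.8000, 1.8044, 0.5834.
All moduli strictly greater than 1? No.
Verdict: Not stationary.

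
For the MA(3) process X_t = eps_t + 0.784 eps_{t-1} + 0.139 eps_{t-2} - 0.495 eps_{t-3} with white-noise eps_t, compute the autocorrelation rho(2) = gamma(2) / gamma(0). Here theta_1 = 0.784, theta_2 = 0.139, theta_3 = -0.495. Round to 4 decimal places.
\rho(2) = -0.1326

For an MA(q) process with theta_0 = 1, the autocovariance is
  gamma(k) = sigma^2 * sum_{i=0..q-k} theta_i * theta_{i+k},
and rho(k) = gamma(k) / gamma(0). Sigma^2 cancels.
  numerator   = (1)*(0.139) + (0.784)*(-0.495) = -0.24908.
  denominator = (1)^2 + (0.784)^2 + (0.139)^2 + (-0.495)^2 = 1.879002.
  rho(2) = -0.24908 / 1.879002 = -0.1326.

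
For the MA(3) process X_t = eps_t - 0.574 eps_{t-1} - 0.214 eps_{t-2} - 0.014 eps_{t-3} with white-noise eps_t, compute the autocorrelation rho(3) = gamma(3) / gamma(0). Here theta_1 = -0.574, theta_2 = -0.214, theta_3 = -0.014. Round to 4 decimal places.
\rho(3) = -0.0102

For an MA(q) process with theta_0 = 1, the autocovariance is
  gamma(k) = sigma^2 * sum_{i=0..q-k} theta_i * theta_{i+k},
and rho(k) = gamma(k) / gamma(0). Sigma^2 cancels.
  numerator   = (1)*(-0.014) = -0.014.
  denominator = (1)^2 + (-0.574)^2 + (-0.214)^2 + (-0.014)^2 = 1.375468.
  rho(3) = -0.014 / 1.375468 = -0.0102.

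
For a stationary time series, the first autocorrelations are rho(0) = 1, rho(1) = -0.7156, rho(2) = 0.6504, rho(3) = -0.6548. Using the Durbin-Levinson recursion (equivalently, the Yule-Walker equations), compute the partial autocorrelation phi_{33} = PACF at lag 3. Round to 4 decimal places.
\phi_{33} = -0.2640

The PACF at lag k is phi_{kk}, the last component of the solution
to the Yule-Walker system G_k phi = r_k where
  (G_k)_{ij} = rho(|i - j|), (r_k)_i = rho(i), i,j = 1..k.
Equivalently, Durbin-Levinson gives phi_{kk} iteratively:
  phi_{11} = rho(1)
  phi_{kk} = [rho(k) - sum_{j=1..k-1} phi_{k-1,j} rho(k-j)]
            / [1 - sum_{j=1..k-1} phi_{k-1,j} rho(j)],
  phi_{k,j} = phi_{k-1,j} - phi_{kk} phi_{k-1,k-j},  j = 1..k-1.
Step k = 1:
  phi_11 = rho(1) = -0.7156.
Step k = 2:
  phi_22 = [rho(2) - phi_11 rho(1)] / [1 - phi_11 rho(1)] = [0.6504 - (-0.7156)(-0.7156)] / [1 - (-0.7156)(-0.7156)]
         = 0.13831664 / 0.48791664 = 0.283484.
  Update: phi_21 = phi_11 - phi_22 phi_11 = -0.7156 - (0.283484)(-0.7156) = -0.512739.
Step k = 3:
  phi_33 = [rho(3) - phi_21 rho(2) - phi_22 rho(1)] / [1 - phi_21 rho(1) - phi_22 rho(2)]
    numerator   = -0.6548 - (-0.512739)(0.6504) - (0.283484)(-0.7156) = -0.11845346
    denominator = 1 - (-0.512739)(-0.7156) - (0.283484)(0.6504) = 0.44870606
  phi_33 = -0.11845346 / 0.44870606 = -0.264.
Therefore phi_{33} = -0.2640.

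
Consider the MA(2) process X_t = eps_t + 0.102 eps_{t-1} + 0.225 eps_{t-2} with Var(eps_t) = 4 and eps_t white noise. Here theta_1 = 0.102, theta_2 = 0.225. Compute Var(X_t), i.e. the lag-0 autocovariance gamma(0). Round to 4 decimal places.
\gamma(0) = 4.2441

For an MA(q) process X_t = eps_t + sum_i theta_i eps_{t-i} with
Var(eps_t) = sigma^2, the variance is
  gamma(0) = sigma^2 * (1 + sum_i theta_i^2).
  sum_i theta_i^2 = (0.102)^2 + (0.225)^2 = 0.010404 + 0.050625 = 0.061029.
  gamma(0) = 4 * (1 + 0.061029) = 4 * 1.061029 = 4.244116, which rounds to 4.2441.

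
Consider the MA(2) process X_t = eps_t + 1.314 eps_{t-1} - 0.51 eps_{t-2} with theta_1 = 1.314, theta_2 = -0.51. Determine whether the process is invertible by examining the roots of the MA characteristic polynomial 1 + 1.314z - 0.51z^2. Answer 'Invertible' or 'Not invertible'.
\text{Not invertible}

The MA(q) characteristic polynomial is P(z) = 1 + 1.314z - 0.51z^2.
Invertibility requires all roots to lie outside the unit circle, i.e. |z| > 1 for every root.
Set 1 + (1.314) z + (-0.51) z^2 = 0, i.e. a z^2 + b z + c = 0 with a = -0.51, b = 1.314, c = 1.
Discriminant D = b^2 - 4ac = (1.314)^2 - 4*(-0.51)*1 = 1.726596 - (-2.04) = 3.766596.
D >= 0, so the roots are real: z = (-b +/- sqrt(D)) / (2a) = (-1.314 +/- 1.940772) / (-1.02).
  z_1 = (-1.314 + 1.940772) / (-1.02) = -0.6145,   |z_1| = 0.6145.
  z_2 = (-1.314 - 1.940772) / (-1.02) = 3.191,   |z_2| = 3.191.
Moduli of all roots: 0.6145, 3.1910.
All moduli strictly greater than 1? No.
Verdict: Not invertible.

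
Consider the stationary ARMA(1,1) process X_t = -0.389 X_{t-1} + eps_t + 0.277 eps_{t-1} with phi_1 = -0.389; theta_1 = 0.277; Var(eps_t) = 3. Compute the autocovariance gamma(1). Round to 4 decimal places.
\gamma(1) = -0.3532

Multiply the model equation by X_{t-k} and take expectations. With theta_0 = psi_0 = 1 and psi_j the MA(infinity) weights, this gives
  gamma(k) - sum_i phi_i gamma(k-i) = c_k,
  c_k = sigma^2 * sum_{j=k..q} theta_j psi_{j-k}   (c_k = 0 for k > q),
using gamma(-m) = gamma(m).
psi-weights needed (psi_j = theta_j + sum_i phi_i psi_{j-i}):
  psi_1 = theta_1 + phi_1 = 0.277 + (-0.389) = -0.112
Right-hand sides:
  c_0 = sigma^2 (1 + theta_1 psi_1) = 3 * (1 + (0.277)(-0.112)) = 3 * 0.968976 = 2.906928
  c_1 = sigma^2 theta_1 = 3 * (0.277) = 0.831
  c_2 = 0
Equations for k = 0 and k = 1 (AR order 1):
  gamma(0) = phi_1 gamma(1) + c_0
  gamma(1) = phi_1 gamma(0) + c_1
Substituting the second into the first: gamma(0) (1 - phi_1^2) = c_0 + phi_1 c_1, so
  gamma(0) = (c_0 + phi_1 c_1) / (1 - phi_1^2) = (2.906928 + (-0.389)(0.831)) / (1 - (-0.389)^2) = 2.583669 / 0.848679 = 3.044342.
  gamma(1) = phi_1 gamma(0) + c_1 = (-0.389)(3.044342) + (0.831) = -0.353249.
Therefore gamma(1) = -0.3532 (to 4 decimal places).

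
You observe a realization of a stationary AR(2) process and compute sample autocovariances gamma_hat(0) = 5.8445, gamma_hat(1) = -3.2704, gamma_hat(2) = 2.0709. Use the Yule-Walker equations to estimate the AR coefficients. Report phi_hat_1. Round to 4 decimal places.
\hat\phi_{1} = -0.5260

The Yule-Walker equations for an AR(p) process read, in matrix form,
  Gamma_p phi = r_p,   with   (Gamma_p)_{ij} = gamma(|i - j|),
                       (r_p)_i = gamma(i),   i,j = 1..p.
Substitute the sample gammas (Toeplitz matrix and right-hand side of size 2):
  Gamma_p = [[5.8445, -3.2704], [-3.2704, 5.8445]]
  r_p     = [-3.2704, 2.0709]
Written out:
  5.8445 phi_1 - 3.2704 phi_2 = -3.2704
  -3.2704 phi_1 + 5.8445 phi_2 = 2.0709
Solve by Cramer's rule:
  det = gamma(0)^2 - gamma(1)^2 = (5.8445)^2 - (-3.2704)^2 = 34.15818025 - 10.69551616 = 23.46266409
  phi_hat_1 = [gamma(1) gamma(0) - gamma(1) gamma(2)] / det = [(-3.2704)(5.8445) - (-3.2704)(2.0709)] / 23.46266409 = -12.34118144 / 23.46266409 = -0.526
  phi_hat_2 = [gamma(0) gamma(2) - gamma(1)^2] / det = [(5.8445)(2.0709) - (-3.2704)^2] / 23.46266409 = 1.40785889 / 23.46266409 = 0.06
So phi_hat = [-0.5260, 0.0600].
Therefore phi_hat_1 = -0.5260.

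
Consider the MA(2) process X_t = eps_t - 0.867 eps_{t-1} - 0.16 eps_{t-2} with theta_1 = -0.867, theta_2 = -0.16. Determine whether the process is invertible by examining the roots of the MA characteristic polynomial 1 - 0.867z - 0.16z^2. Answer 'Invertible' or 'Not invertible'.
\text{Not invertible}

The MA(q) characteristic polynomial is P(z) = 1 - 0.867z - 0.16z^2.
Invertibility requires all roots to lie outside the unit circle, i.e. |z| > 1 for every root.
Set 1 + (-0.867) z + (-0.16) z^2 = 0, i.e. a z^2 + b z + c = 0 with a = -0.16, b = -0.867, c = 1.
Discriminant D = b^2 - 4ac = (-0.867)^2 - 4*(-0.16)*1 = 0.751689 - (-0.64) = 1.391689.
D >= 0, so the roots are real: z = (-b +/- sqrt(D)) / (2a) = (0.867 +/- 1.179699) / (-0.32).
  z_1 = (0.867 + 1.179699) / (-0.32) = -6.3959,   |z_1| = 6.3959.
  z_2 = (0.867 - 1.179699) / (-0.32) = 0.9772,   |z_2| = 0.9772.
Moduli of all roots: 6.3959, 0.9772.
All moduli strictly greater than 1? No.
Verdict: Not invertible.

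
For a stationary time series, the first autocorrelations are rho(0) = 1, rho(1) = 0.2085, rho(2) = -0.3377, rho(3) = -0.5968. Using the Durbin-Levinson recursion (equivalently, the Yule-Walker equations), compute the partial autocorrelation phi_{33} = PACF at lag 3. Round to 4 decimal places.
\phi_{33} = -0.5161

The PACF at lag k is phi_{kk}, the last component of the solution
to the Yule-Walker system G_k phi = r_k where
  (G_k)_{ij} = rho(|i - j|), (r_k)_i = rho(i), i,j = 1..k.
Equivalently, Durbin-Levinson gives phi_{kk} iteratively:
  phi_{11} = rho(1)
  phi_{kk} = [rho(k) - sum_{j=1..k-1} phi_{k-1,j} rho(k-j)]
            / [1 - sum_{j=1..k-1} phi_{k-1,j} rho(j)],
  phi_{k,j} = phi_{k-1,j} - phi_{kk} phi_{k-1,k-j},  j = 1..k-1.
Step k = 1:
  phi_11 = rho(1) = 0.2085.
Step k = 2:
  phi_22 = [rho(2) - phi_11 rho(1)] / [1 - phi_11 rho(1)] = [-0.3377 - (0.2085)(0.2085)] / [1 - (0.2085)(0.2085)]
         = -0.38117225 / 0.95652775 = -0.398496.
  Update: phi_21 = phi_11 - phi_22 phi_11 = 0.2085 - (-0.398496)(0.2085) = 0.291586.
Step k = 3:
  phi_33 = [rho(3) - phi_21 rho(2) - phi_22 rho(1)] / [1 - phi_21 rho(1) - phi_22 rho(2)]
    numerator   = -0.5968 - (0.291586)(-0.3377) - (-0.398496)(0.2085) = -0.41524492
    denominator = 1 - (0.291586)(0.2085) - (-0.398496)(-0.3377) = 0.80463223
  phi_33 = -0.41524492 / 0.80463223 = -0.5161.
Therefore phi_{33} = -0.5161.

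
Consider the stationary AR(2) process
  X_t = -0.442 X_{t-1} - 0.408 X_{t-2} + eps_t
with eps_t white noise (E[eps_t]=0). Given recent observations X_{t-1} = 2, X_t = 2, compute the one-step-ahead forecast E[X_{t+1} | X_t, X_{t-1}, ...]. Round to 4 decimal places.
E[X_{t+1} \mid \mathcal F_t] = -1.7000

For an AR(p) model X_t = c + sum_i phi_i X_{t-i} + eps_t, the
one-step-ahead conditional mean is
  E[X_{t+1} | X_t, ...] = c + sum_i phi_i X_{t+1-i}.
Substitute known values:
  E[X_{t+1} | ...] = (-0.442) * (2) + (-0.408) * (2)
                   = -1.7000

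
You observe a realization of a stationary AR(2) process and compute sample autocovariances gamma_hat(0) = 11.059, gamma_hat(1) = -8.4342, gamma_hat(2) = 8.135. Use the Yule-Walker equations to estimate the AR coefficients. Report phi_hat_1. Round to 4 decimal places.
\hat\phi_{1} = -0.4820

The Yule-Walker equations for an AR(p) process read, in matrix form,
  Gamma_p phi = r_p,   with   (Gamma_p)_{ij} = gamma(|i - j|),
                       (r_p)_i = gamma(i),   i,j = 1..p.
Substitute the sample gammas (Toeplitz matrix and right-hand side of size 2):
  Gamma_p = [[11.059, -8.4342], [-8.4342, 11.059]]
  r_p     = [-8.4342, 8.135]
Written out:
  11.059 phi_1 - 8.4342 phi_2 = -8.4342
  -8.4342 phi_1 + 11.059 phi_2 = 8.135
Solve by Cramer's rule:
  det = gamma(0)^2 - gamma(1)^2 = (11.059)^2 - (-8.4342)^2 = 122.301481 - 71.13572964 = 51.16575136
  phi_hat_1 = [gamma(1) gamma(0) - gamma(1) gamma(2)] / det = [(-8.4342)(11.059) - (-8.4342)(8.135)] / 51.16575136 = -24.6616008 / 51.16575136 = -0.482
  phi_hat_2 = [gamma(0) gamma(2) - gamma(1)^2] / det = [(11.059)(8.135) - (-8.4342)^2] / 51.16575136 = 18.82923536 / 51.16575136 = 0.368
So phi_hat = [-0.4820, 0.3680].
Therefore phi_hat_1 = -0.4820.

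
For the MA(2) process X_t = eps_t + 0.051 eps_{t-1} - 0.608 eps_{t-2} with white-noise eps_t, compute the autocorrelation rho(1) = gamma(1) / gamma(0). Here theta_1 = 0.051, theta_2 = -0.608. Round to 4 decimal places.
\rho(1) = 0.0146

For an MA(q) process with theta_0 = 1, the autocovariance is
  gamma(k) = sigma^2 * sum_{i=0..q-k} theta_i * theta_{i+k},
and rho(k) = gamma(k) / gamma(0). Sigma^2 cancels.
  numerator   = (1)*(0.051) + (0.051)*(-0.608) = 0.019992.
  denominator = (1)^2 + (0.051)^2 + (-0.608)^2 = 1.372265.
  rho(1) = 0.019992 / 1.372265 = 0.0146.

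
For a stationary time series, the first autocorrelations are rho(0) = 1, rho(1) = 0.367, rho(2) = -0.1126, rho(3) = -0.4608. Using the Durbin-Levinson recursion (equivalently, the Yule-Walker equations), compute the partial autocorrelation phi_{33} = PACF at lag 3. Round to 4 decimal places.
\phi_{33} = -0.3810

The PACF at lag k is phi_{kk}, the last component of the solution
to the Yule-Walker system G_k phi = r_k where
  (G_k)_{ij} = rho(|i - j|), (r_k)_i = rho(i), i,j = 1..k.
Equivalently, Durbin-Levinson gives phi_{kk} iteratively:
  phi_{11} = rho(1)
  phi_{kk} = [rho(k) - sum_{j=1..k-1} phi_{k-1,j} rho(k-j)]
            / [1 - sum_{j=1..k-1} phi_{k-1,j} rho(j)],
  phi_{k,j} = phi_{k-1,j} - phi_{kk} phi_{k-1,k-j},  j = 1..k-1.
Step k = 1:
  phi_11 = rho(1) = 0.367.
Step k = 2:
  phi_22 = [rho(2) - phi_11 rho(1)] / [1 - phi_11 rho(1)] = [-0.1126 - (0.367)(0.367)] / [1 - (0.367)(0.367)]
         = -0.247289 / 0.865311 = -0.28578.
  Update: phi_21 = phi_11 - phi_22 phi_11 = 0.367 - (-0.28578)(0.367) = 0.471881.
Step k = 3:
  phi_33 = [rho(3) - phi_21 rho(2) - phi_22 rho(1)] / [1 - phi_21 rho(1) - phi_22 rho(2)]
    numerator   = -0.4608 - (0.471881)(-0.1126) - (-0.28578)(0.367) = -0.30278471
    denominator = 1 - (0.471881)(0.367) - (-0.28578)(-0.1126) = 0.79464063
  phi_33 = -0.30278471 / 0.79464063 = -0.381.
Therefore phi_{33} = -0.3810.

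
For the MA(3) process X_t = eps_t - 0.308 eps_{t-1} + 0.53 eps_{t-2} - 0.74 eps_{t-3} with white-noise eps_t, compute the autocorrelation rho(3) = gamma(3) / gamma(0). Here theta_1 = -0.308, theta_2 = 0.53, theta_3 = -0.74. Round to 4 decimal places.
\rho(3) = -0.3847

For an MA(q) process with theta_0 = 1, the autocovariance is
  gamma(k) = sigma^2 * sum_{i=0..q-k} theta_i * theta_{i+k},
and rho(k) = gamma(k) / gamma(0). Sigma^2 cancels.
  numerator   = (1)*(-0.74) = -0.74.
  denominator = (1)^2 + (-0.308)^2 + (0.53)^2 + (-0.74)^2 = 1.923364.
  rho(3) = -0.74 / 1.923364 = -0.3847.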